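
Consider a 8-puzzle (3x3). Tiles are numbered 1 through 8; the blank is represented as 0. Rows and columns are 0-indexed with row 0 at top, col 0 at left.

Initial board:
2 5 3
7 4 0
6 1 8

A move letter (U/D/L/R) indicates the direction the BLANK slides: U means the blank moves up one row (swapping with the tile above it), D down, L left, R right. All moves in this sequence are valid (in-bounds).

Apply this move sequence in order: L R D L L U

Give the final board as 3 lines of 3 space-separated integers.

After move 1 (L):
2 5 3
7 0 4
6 1 8

After move 2 (R):
2 5 3
7 4 0
6 1 8

After move 3 (D):
2 5 3
7 4 8
6 1 0

After move 4 (L):
2 5 3
7 4 8
6 0 1

After move 5 (L):
2 5 3
7 4 8
0 6 1

After move 6 (U):
2 5 3
0 4 8
7 6 1

Answer: 2 5 3
0 4 8
7 6 1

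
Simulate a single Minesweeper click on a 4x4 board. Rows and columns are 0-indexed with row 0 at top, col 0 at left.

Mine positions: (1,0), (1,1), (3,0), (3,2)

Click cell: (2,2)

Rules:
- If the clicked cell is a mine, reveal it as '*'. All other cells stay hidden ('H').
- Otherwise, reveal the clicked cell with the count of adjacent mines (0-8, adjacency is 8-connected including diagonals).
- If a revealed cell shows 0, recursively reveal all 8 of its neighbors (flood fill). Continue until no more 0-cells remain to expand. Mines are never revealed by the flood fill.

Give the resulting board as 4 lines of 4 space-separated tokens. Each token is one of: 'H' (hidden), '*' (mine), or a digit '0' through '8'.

H H H H
H H H H
H H 2 H
H H H H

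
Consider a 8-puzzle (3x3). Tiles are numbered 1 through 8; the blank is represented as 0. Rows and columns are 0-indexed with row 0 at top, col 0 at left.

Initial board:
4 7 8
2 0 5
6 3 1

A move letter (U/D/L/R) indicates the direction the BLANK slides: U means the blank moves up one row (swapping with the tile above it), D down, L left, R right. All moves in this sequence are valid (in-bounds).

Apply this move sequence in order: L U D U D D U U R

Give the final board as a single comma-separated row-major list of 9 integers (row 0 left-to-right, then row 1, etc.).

After move 1 (L):
4 7 8
0 2 5
6 3 1

After move 2 (U):
0 7 8
4 2 5
6 3 1

After move 3 (D):
4 7 8
0 2 5
6 3 1

After move 4 (U):
0 7 8
4 2 5
6 3 1

After move 5 (D):
4 7 8
0 2 5
6 3 1

After move 6 (D):
4 7 8
6 2 5
0 3 1

After move 7 (U):
4 7 8
0 2 5
6 3 1

After move 8 (U):
0 7 8
4 2 5
6 3 1

After move 9 (R):
7 0 8
4 2 5
6 3 1

Answer: 7, 0, 8, 4, 2, 5, 6, 3, 1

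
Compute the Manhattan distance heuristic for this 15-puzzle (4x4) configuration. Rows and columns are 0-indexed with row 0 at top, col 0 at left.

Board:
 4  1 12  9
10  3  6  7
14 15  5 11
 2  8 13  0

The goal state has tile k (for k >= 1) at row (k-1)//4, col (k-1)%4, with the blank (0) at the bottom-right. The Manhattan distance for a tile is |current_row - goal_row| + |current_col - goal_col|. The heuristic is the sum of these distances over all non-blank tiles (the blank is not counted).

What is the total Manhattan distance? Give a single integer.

Answer: 36

Derivation:
Tile 4: (0,0)->(0,3) = 3
Tile 1: (0,1)->(0,0) = 1
Tile 12: (0,2)->(2,3) = 3
Tile 9: (0,3)->(2,0) = 5
Tile 10: (1,0)->(2,1) = 2
Tile 3: (1,1)->(0,2) = 2
Tile 6: (1,2)->(1,1) = 1
Tile 7: (1,3)->(1,2) = 1
Tile 14: (2,0)->(3,1) = 2
Tile 15: (2,1)->(3,2) = 2
Tile 5: (2,2)->(1,0) = 3
Tile 11: (2,3)->(2,2) = 1
Tile 2: (3,0)->(0,1) = 4
Tile 8: (3,1)->(1,3) = 4
Tile 13: (3,2)->(3,0) = 2
Sum: 3 + 1 + 3 + 5 + 2 + 2 + 1 + 1 + 2 + 2 + 3 + 1 + 4 + 4 + 2 = 36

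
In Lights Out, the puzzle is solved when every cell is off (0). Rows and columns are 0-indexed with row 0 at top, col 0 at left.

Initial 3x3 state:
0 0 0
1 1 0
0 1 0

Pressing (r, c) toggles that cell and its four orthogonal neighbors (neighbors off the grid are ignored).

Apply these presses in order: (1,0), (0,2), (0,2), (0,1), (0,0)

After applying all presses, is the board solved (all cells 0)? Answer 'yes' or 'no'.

Answer: no

Derivation:
After press 1 at (1,0):
1 0 0
0 0 0
1 1 0

After press 2 at (0,2):
1 1 1
0 0 1
1 1 0

After press 3 at (0,2):
1 0 0
0 0 0
1 1 0

After press 4 at (0,1):
0 1 1
0 1 0
1 1 0

After press 5 at (0,0):
1 0 1
1 1 0
1 1 0

Lights still on: 6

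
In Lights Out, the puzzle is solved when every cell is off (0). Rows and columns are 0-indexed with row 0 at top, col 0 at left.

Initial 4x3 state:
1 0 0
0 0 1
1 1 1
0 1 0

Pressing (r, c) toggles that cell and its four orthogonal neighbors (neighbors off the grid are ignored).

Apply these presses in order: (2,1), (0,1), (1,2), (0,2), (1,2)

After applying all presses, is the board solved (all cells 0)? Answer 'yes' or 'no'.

After press 1 at (2,1):
1 0 0
0 1 1
0 0 0
0 0 0

After press 2 at (0,1):
0 1 1
0 0 1
0 0 0
0 0 0

After press 3 at (1,2):
0 1 0
0 1 0
0 0 1
0 0 0

After press 4 at (0,2):
0 0 1
0 1 1
0 0 1
0 0 0

After press 5 at (1,2):
0 0 0
0 0 0
0 0 0
0 0 0

Lights still on: 0

Answer: yes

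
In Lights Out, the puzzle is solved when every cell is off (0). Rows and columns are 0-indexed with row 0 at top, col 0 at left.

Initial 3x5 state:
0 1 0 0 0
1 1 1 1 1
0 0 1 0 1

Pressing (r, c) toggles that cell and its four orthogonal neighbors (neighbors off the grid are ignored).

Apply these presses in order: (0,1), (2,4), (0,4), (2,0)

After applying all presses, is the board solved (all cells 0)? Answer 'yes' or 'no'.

After press 1 at (0,1):
1 0 1 0 0
1 0 1 1 1
0 0 1 0 1

After press 2 at (2,4):
1 0 1 0 0
1 0 1 1 0
0 0 1 1 0

After press 3 at (0,4):
1 0 1 1 1
1 0 1 1 1
0 0 1 1 0

After press 4 at (2,0):
1 0 1 1 1
0 0 1 1 1
1 1 1 1 0

Lights still on: 11

Answer: no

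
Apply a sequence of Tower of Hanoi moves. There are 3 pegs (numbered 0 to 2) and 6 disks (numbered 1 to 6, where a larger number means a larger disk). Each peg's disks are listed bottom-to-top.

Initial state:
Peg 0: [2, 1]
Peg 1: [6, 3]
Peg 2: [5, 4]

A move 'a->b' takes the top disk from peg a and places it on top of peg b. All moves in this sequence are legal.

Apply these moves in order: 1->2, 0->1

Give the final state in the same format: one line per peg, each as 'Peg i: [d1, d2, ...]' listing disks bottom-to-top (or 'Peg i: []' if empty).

Answer: Peg 0: [2]
Peg 1: [6, 1]
Peg 2: [5, 4, 3]

Derivation:
After move 1 (1->2):
Peg 0: [2, 1]
Peg 1: [6]
Peg 2: [5, 4, 3]

After move 2 (0->1):
Peg 0: [2]
Peg 1: [6, 1]
Peg 2: [5, 4, 3]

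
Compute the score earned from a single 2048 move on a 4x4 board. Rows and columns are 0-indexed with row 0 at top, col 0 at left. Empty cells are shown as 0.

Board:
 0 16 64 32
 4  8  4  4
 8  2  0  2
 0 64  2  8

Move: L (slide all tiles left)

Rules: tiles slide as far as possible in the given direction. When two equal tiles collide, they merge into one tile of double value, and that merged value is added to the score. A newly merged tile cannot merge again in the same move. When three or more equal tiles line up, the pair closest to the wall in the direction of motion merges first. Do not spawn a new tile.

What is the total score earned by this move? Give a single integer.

Slide left:
row 0: [0, 16, 64, 32] -> [16, 64, 32, 0]  score +0 (running 0)
row 1: [4, 8, 4, 4] -> [4, 8, 8, 0]  score +8 (running 8)
row 2: [8, 2, 0, 2] -> [8, 4, 0, 0]  score +4 (running 12)
row 3: [0, 64, 2, 8] -> [64, 2, 8, 0]  score +0 (running 12)
Board after move:
16 64 32  0
 4  8  8  0
 8  4  0  0
64  2  8  0

Answer: 12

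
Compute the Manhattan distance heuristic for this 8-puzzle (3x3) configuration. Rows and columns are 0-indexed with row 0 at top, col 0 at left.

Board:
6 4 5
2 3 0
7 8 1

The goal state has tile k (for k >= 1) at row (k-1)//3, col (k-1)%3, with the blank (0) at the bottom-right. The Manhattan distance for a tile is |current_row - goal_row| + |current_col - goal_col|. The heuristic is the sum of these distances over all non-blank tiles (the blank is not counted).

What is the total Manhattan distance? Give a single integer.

Tile 6: at (0,0), goal (1,2), distance |0-1|+|0-2| = 3
Tile 4: at (0,1), goal (1,0), distance |0-1|+|1-0| = 2
Tile 5: at (0,2), goal (1,1), distance |0-1|+|2-1| = 2
Tile 2: at (1,0), goal (0,1), distance |1-0|+|0-1| = 2
Tile 3: at (1,1), goal (0,2), distance |1-0|+|1-2| = 2
Tile 7: at (2,0), goal (2,0), distance |2-2|+|0-0| = 0
Tile 8: at (2,1), goal (2,1), distance |2-2|+|1-1| = 0
Tile 1: at (2,2), goal (0,0), distance |2-0|+|2-0| = 4
Sum: 3 + 2 + 2 + 2 + 2 + 0 + 0 + 4 = 15

Answer: 15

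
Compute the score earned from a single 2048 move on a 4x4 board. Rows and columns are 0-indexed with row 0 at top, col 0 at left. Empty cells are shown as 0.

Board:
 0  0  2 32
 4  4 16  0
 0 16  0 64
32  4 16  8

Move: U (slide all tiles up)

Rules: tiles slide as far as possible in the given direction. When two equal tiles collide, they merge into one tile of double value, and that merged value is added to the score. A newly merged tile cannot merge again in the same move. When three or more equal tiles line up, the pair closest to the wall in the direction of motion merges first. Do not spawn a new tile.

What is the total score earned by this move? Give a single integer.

Answer: 32

Derivation:
Slide up:
col 0: [0, 4, 0, 32] -> [4, 32, 0, 0]  score +0 (running 0)
col 1: [0, 4, 16, 4] -> [4, 16, 4, 0]  score +0 (running 0)
col 2: [2, 16, 0, 16] -> [2, 32, 0, 0]  score +32 (running 32)
col 3: [32, 0, 64, 8] -> [32, 64, 8, 0]  score +0 (running 32)
Board after move:
 4  4  2 32
32 16 32 64
 0  4  0  8
 0  0  0  0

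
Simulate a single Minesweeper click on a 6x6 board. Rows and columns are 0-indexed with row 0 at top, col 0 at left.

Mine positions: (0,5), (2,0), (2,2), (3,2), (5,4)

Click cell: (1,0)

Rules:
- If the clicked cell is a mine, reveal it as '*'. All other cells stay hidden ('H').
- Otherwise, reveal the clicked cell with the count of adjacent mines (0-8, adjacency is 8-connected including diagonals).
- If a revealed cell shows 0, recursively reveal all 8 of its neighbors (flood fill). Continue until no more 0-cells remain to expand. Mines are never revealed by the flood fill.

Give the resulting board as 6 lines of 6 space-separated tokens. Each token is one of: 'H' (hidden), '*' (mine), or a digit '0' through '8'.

H H H H H H
1 H H H H H
H H H H H H
H H H H H H
H H H H H H
H H H H H H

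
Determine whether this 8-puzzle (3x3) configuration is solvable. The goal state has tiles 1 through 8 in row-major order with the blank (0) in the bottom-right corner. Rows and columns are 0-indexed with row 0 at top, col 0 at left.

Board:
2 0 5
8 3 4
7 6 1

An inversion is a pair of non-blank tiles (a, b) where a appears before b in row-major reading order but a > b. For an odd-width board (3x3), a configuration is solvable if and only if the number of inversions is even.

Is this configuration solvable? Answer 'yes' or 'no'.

Answer: yes

Derivation:
Inversions (pairs i<j in row-major order where tile[i] > tile[j] > 0): 14
14 is even, so the puzzle is solvable.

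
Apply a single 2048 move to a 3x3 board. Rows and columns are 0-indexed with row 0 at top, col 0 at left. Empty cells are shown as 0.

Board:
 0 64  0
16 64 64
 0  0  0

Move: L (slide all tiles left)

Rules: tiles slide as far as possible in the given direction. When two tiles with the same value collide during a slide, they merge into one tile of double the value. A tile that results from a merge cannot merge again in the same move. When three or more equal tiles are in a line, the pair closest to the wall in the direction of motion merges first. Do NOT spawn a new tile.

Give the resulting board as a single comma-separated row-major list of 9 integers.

Slide left:
row 0: [0, 64, 0] -> [64, 0, 0]
row 1: [16, 64, 64] -> [16, 128, 0]
row 2: [0, 0, 0] -> [0, 0, 0]

Answer: 64, 0, 0, 16, 128, 0, 0, 0, 0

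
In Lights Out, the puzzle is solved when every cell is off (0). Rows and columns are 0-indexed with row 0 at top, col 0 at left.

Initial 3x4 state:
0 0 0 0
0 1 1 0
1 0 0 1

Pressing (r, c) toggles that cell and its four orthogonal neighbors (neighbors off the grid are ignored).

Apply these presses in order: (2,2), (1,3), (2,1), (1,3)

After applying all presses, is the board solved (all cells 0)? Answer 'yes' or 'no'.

Answer: yes

Derivation:
After press 1 at (2,2):
0 0 0 0
0 1 0 0
1 1 1 0

After press 2 at (1,3):
0 0 0 1
0 1 1 1
1 1 1 1

After press 3 at (2,1):
0 0 0 1
0 0 1 1
0 0 0 1

After press 4 at (1,3):
0 0 0 0
0 0 0 0
0 0 0 0

Lights still on: 0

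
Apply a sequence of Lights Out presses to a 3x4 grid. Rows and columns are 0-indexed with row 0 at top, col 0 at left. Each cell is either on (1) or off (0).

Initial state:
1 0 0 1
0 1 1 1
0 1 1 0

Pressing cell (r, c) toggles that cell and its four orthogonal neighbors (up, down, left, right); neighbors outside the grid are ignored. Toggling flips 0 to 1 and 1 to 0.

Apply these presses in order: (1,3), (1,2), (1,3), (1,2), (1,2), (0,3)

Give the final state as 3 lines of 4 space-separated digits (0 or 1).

Answer: 1 0 0 0
0 0 0 1
0 1 0 0

Derivation:
After press 1 at (1,3):
1 0 0 0
0 1 0 0
0 1 1 1

After press 2 at (1,2):
1 0 1 0
0 0 1 1
0 1 0 1

After press 3 at (1,3):
1 0 1 1
0 0 0 0
0 1 0 0

After press 4 at (1,2):
1 0 0 1
0 1 1 1
0 1 1 0

After press 5 at (1,2):
1 0 1 1
0 0 0 0
0 1 0 0

After press 6 at (0,3):
1 0 0 0
0 0 0 1
0 1 0 0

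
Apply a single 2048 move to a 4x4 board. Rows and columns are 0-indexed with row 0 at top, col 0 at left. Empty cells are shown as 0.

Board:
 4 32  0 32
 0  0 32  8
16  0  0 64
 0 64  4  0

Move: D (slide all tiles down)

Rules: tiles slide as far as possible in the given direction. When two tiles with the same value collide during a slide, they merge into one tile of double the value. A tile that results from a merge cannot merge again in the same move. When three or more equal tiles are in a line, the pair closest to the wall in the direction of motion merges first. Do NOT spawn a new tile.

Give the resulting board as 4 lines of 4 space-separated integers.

Answer:  0  0  0  0
 0  0  0 32
 4 32 32  8
16 64  4 64

Derivation:
Slide down:
col 0: [4, 0, 16, 0] -> [0, 0, 4, 16]
col 1: [32, 0, 0, 64] -> [0, 0, 32, 64]
col 2: [0, 32, 0, 4] -> [0, 0, 32, 4]
col 3: [32, 8, 64, 0] -> [0, 32, 8, 64]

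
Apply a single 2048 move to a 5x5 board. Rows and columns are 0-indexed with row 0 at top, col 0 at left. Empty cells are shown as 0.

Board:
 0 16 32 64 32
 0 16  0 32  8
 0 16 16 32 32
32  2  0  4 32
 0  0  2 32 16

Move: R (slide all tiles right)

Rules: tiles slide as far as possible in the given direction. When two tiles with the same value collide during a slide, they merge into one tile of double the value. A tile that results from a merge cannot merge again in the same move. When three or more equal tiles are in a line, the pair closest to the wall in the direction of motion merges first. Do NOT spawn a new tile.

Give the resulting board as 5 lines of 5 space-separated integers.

Slide right:
row 0: [0, 16, 32, 64, 32] -> [0, 16, 32, 64, 32]
row 1: [0, 16, 0, 32, 8] -> [0, 0, 16, 32, 8]
row 2: [0, 16, 16, 32, 32] -> [0, 0, 0, 32, 64]
row 3: [32, 2, 0, 4, 32] -> [0, 32, 2, 4, 32]
row 4: [0, 0, 2, 32, 16] -> [0, 0, 2, 32, 16]

Answer:  0 16 32 64 32
 0  0 16 32  8
 0  0  0 32 64
 0 32  2  4 32
 0  0  2 32 16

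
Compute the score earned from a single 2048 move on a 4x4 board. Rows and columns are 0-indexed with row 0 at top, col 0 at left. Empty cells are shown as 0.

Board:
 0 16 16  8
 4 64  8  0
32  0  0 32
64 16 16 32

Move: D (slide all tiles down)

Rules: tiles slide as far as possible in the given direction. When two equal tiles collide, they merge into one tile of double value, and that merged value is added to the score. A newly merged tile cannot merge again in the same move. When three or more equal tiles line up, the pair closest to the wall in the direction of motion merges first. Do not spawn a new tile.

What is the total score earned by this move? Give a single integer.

Slide down:
col 0: [0, 4, 32, 64] -> [0, 4, 32, 64]  score +0 (running 0)
col 1: [16, 64, 0, 16] -> [0, 16, 64, 16]  score +0 (running 0)
col 2: [16, 8, 0, 16] -> [0, 16, 8, 16]  score +0 (running 0)
col 3: [8, 0, 32, 32] -> [0, 0, 8, 64]  score +64 (running 64)
Board after move:
 0  0  0  0
 4 16 16  0
32 64  8  8
64 16 16 64

Answer: 64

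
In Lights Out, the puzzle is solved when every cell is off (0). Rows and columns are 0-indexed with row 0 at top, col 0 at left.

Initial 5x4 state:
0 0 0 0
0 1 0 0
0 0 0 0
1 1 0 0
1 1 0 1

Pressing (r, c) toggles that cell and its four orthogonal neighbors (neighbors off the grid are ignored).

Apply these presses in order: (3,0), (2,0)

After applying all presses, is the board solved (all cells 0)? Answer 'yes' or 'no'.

Answer: no

Derivation:
After press 1 at (3,0):
0 0 0 0
0 1 0 0
1 0 0 0
0 0 0 0
0 1 0 1

After press 2 at (2,0):
0 0 0 0
1 1 0 0
0 1 0 0
1 0 0 0
0 1 0 1

Lights still on: 6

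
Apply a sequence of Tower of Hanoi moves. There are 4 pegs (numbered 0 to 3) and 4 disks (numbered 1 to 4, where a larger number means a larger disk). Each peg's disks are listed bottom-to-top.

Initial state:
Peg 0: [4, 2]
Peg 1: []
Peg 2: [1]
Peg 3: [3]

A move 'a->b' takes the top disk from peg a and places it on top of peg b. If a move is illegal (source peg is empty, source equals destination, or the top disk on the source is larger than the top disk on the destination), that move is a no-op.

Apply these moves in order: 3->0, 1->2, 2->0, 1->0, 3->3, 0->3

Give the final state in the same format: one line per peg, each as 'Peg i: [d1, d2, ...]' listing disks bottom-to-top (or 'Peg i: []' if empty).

Answer: Peg 0: [4, 2]
Peg 1: []
Peg 2: []
Peg 3: [3, 1]

Derivation:
After move 1 (3->0):
Peg 0: [4, 2]
Peg 1: []
Peg 2: [1]
Peg 3: [3]

After move 2 (1->2):
Peg 0: [4, 2]
Peg 1: []
Peg 2: [1]
Peg 3: [3]

After move 3 (2->0):
Peg 0: [4, 2, 1]
Peg 1: []
Peg 2: []
Peg 3: [3]

After move 4 (1->0):
Peg 0: [4, 2, 1]
Peg 1: []
Peg 2: []
Peg 3: [3]

After move 5 (3->3):
Peg 0: [4, 2, 1]
Peg 1: []
Peg 2: []
Peg 3: [3]

After move 6 (0->3):
Peg 0: [4, 2]
Peg 1: []
Peg 2: []
Peg 3: [3, 1]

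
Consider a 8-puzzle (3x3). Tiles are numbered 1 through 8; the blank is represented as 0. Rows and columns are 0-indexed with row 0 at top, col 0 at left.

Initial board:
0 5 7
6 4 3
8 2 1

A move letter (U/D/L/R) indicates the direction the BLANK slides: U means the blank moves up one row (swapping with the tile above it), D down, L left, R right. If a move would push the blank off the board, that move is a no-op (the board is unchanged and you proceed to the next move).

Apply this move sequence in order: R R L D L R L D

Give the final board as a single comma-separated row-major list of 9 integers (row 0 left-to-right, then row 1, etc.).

Answer: 5, 4, 7, 8, 6, 3, 0, 2, 1

Derivation:
After move 1 (R):
5 0 7
6 4 3
8 2 1

After move 2 (R):
5 7 0
6 4 3
8 2 1

After move 3 (L):
5 0 7
6 4 3
8 2 1

After move 4 (D):
5 4 7
6 0 3
8 2 1

After move 5 (L):
5 4 7
0 6 3
8 2 1

After move 6 (R):
5 4 7
6 0 3
8 2 1

After move 7 (L):
5 4 7
0 6 3
8 2 1

After move 8 (D):
5 4 7
8 6 3
0 2 1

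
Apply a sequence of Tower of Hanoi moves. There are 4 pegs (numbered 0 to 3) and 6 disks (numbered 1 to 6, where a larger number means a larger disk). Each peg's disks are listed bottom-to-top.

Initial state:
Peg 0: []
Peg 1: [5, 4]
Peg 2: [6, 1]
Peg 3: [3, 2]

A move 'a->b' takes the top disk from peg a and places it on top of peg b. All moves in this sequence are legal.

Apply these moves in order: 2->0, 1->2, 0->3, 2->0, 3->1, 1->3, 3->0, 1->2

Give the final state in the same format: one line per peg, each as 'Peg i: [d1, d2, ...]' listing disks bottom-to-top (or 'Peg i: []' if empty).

After move 1 (2->0):
Peg 0: [1]
Peg 1: [5, 4]
Peg 2: [6]
Peg 3: [3, 2]

After move 2 (1->2):
Peg 0: [1]
Peg 1: [5]
Peg 2: [6, 4]
Peg 3: [3, 2]

After move 3 (0->3):
Peg 0: []
Peg 1: [5]
Peg 2: [6, 4]
Peg 3: [3, 2, 1]

After move 4 (2->0):
Peg 0: [4]
Peg 1: [5]
Peg 2: [6]
Peg 3: [3, 2, 1]

After move 5 (3->1):
Peg 0: [4]
Peg 1: [5, 1]
Peg 2: [6]
Peg 3: [3, 2]

After move 6 (1->3):
Peg 0: [4]
Peg 1: [5]
Peg 2: [6]
Peg 3: [3, 2, 1]

After move 7 (3->0):
Peg 0: [4, 1]
Peg 1: [5]
Peg 2: [6]
Peg 3: [3, 2]

After move 8 (1->2):
Peg 0: [4, 1]
Peg 1: []
Peg 2: [6, 5]
Peg 3: [3, 2]

Answer: Peg 0: [4, 1]
Peg 1: []
Peg 2: [6, 5]
Peg 3: [3, 2]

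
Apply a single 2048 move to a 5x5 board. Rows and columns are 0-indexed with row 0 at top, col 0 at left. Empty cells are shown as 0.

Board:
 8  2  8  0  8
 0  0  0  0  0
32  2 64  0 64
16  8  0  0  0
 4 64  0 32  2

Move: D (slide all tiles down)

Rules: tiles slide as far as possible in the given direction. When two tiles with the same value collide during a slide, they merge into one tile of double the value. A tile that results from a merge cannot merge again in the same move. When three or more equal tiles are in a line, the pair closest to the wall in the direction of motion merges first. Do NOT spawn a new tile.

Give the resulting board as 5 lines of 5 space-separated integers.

Slide down:
col 0: [8, 0, 32, 16, 4] -> [0, 8, 32, 16, 4]
col 1: [2, 0, 2, 8, 64] -> [0, 0, 4, 8, 64]
col 2: [8, 0, 64, 0, 0] -> [0, 0, 0, 8, 64]
col 3: [0, 0, 0, 0, 32] -> [0, 0, 0, 0, 32]
col 4: [8, 0, 64, 0, 2] -> [0, 0, 8, 64, 2]

Answer:  0  0  0  0  0
 8  0  0  0  0
32  4  0  0  8
16  8  8  0 64
 4 64 64 32  2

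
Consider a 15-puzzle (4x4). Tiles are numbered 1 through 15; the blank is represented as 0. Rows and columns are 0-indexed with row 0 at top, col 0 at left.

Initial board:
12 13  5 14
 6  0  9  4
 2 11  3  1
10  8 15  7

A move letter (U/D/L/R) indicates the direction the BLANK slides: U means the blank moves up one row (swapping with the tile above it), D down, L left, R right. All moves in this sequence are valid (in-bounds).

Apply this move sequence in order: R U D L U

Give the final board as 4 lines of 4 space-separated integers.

After move 1 (R):
12 13  5 14
 6  9  0  4
 2 11  3  1
10  8 15  7

After move 2 (U):
12 13  0 14
 6  9  5  4
 2 11  3  1
10  8 15  7

After move 3 (D):
12 13  5 14
 6  9  0  4
 2 11  3  1
10  8 15  7

After move 4 (L):
12 13  5 14
 6  0  9  4
 2 11  3  1
10  8 15  7

After move 5 (U):
12  0  5 14
 6 13  9  4
 2 11  3  1
10  8 15  7

Answer: 12  0  5 14
 6 13  9  4
 2 11  3  1
10  8 15  7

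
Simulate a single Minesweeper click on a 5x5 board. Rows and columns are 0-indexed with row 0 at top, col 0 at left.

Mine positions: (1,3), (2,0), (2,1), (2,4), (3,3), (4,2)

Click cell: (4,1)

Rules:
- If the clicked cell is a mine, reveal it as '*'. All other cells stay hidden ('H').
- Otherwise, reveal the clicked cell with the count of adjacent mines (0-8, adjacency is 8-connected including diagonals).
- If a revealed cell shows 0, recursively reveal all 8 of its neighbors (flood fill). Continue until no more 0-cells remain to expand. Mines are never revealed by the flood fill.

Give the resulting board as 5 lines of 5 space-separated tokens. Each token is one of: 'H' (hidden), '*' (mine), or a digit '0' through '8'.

H H H H H
H H H H H
H H H H H
H H H H H
H 1 H H H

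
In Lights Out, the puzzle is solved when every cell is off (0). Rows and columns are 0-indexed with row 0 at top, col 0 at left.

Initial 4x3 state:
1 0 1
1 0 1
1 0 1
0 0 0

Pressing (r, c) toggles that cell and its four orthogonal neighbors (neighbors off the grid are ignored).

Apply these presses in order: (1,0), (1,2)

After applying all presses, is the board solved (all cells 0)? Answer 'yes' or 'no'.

Answer: yes

Derivation:
After press 1 at (1,0):
0 0 1
0 1 1
0 0 1
0 0 0

After press 2 at (1,2):
0 0 0
0 0 0
0 0 0
0 0 0

Lights still on: 0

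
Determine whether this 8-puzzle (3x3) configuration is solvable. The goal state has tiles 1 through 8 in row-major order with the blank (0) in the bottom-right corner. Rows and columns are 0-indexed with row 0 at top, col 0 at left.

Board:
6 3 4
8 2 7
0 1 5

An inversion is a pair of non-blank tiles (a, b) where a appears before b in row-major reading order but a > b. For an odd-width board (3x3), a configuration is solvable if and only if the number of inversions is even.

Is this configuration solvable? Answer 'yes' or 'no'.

Answer: yes

Derivation:
Inversions (pairs i<j in row-major order where tile[i] > tile[j] > 0): 16
16 is even, so the puzzle is solvable.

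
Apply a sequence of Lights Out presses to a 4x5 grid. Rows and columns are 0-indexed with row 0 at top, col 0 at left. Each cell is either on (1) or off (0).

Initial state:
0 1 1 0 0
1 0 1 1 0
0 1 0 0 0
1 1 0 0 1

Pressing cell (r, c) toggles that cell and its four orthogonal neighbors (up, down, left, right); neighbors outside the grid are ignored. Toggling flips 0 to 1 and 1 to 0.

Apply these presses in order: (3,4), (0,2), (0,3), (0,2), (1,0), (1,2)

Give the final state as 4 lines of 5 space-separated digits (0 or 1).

Answer: 1 1 1 1 1
0 0 0 1 0
1 1 1 0 1
1 1 0 1 0

Derivation:
After press 1 at (3,4):
0 1 1 0 0
1 0 1 1 0
0 1 0 0 1
1 1 0 1 0

After press 2 at (0,2):
0 0 0 1 0
1 0 0 1 0
0 1 0 0 1
1 1 0 1 0

After press 3 at (0,3):
0 0 1 0 1
1 0 0 0 0
0 1 0 0 1
1 1 0 1 0

After press 4 at (0,2):
0 1 0 1 1
1 0 1 0 0
0 1 0 0 1
1 1 0 1 0

After press 5 at (1,0):
1 1 0 1 1
0 1 1 0 0
1 1 0 0 1
1 1 0 1 0

After press 6 at (1,2):
1 1 1 1 1
0 0 0 1 0
1 1 1 0 1
1 1 0 1 0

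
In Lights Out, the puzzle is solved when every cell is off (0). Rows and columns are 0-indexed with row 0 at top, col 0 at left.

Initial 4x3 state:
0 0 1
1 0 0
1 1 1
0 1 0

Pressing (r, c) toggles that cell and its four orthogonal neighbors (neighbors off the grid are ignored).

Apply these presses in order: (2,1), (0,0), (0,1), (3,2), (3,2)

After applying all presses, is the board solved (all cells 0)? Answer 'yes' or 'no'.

After press 1 at (2,1):
0 0 1
1 1 0
0 0 0
0 0 0

After press 2 at (0,0):
1 1 1
0 1 0
0 0 0
0 0 0

After press 3 at (0,1):
0 0 0
0 0 0
0 0 0
0 0 0

After press 4 at (3,2):
0 0 0
0 0 0
0 0 1
0 1 1

After press 5 at (3,2):
0 0 0
0 0 0
0 0 0
0 0 0

Lights still on: 0

Answer: yes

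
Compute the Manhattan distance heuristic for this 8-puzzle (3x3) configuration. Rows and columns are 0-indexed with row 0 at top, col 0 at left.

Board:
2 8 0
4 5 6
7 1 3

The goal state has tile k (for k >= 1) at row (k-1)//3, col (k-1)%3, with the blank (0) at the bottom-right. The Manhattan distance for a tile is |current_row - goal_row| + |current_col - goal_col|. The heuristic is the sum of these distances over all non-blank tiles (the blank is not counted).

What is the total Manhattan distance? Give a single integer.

Tile 2: (0,0)->(0,1) = 1
Tile 8: (0,1)->(2,1) = 2
Tile 4: (1,0)->(1,0) = 0
Tile 5: (1,1)->(1,1) = 0
Tile 6: (1,2)->(1,2) = 0
Tile 7: (2,0)->(2,0) = 0
Tile 1: (2,1)->(0,0) = 3
Tile 3: (2,2)->(0,2) = 2
Sum: 1 + 2 + 0 + 0 + 0 + 0 + 3 + 2 = 8

Answer: 8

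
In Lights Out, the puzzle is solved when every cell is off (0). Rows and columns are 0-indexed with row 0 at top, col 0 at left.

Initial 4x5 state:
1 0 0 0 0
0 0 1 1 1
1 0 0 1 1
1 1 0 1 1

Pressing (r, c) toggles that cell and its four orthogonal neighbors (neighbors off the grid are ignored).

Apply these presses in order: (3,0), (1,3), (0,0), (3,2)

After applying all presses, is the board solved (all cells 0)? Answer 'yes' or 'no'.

Answer: no

Derivation:
After press 1 at (3,0):
1 0 0 0 0
0 0 1 1 1
0 0 0 1 1
0 0 0 1 1

After press 2 at (1,3):
1 0 0 1 0
0 0 0 0 0
0 0 0 0 1
0 0 0 1 1

After press 3 at (0,0):
0 1 0 1 0
1 0 0 0 0
0 0 0 0 1
0 0 0 1 1

After press 4 at (3,2):
0 1 0 1 0
1 0 0 0 0
0 0 1 0 1
0 1 1 0 1

Lights still on: 8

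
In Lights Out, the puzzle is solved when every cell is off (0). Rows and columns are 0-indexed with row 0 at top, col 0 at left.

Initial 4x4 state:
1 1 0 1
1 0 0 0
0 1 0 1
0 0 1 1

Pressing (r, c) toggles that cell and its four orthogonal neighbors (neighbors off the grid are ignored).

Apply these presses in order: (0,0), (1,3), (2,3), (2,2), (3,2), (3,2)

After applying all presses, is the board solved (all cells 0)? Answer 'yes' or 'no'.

After press 1 at (0,0):
0 0 0 1
0 0 0 0
0 1 0 1
0 0 1 1

After press 2 at (1,3):
0 0 0 0
0 0 1 1
0 1 0 0
0 0 1 1

After press 3 at (2,3):
0 0 0 0
0 0 1 0
0 1 1 1
0 0 1 0

After press 4 at (2,2):
0 0 0 0
0 0 0 0
0 0 0 0
0 0 0 0

After press 5 at (3,2):
0 0 0 0
0 0 0 0
0 0 1 0
0 1 1 1

After press 6 at (3,2):
0 0 0 0
0 0 0 0
0 0 0 0
0 0 0 0

Lights still on: 0

Answer: yes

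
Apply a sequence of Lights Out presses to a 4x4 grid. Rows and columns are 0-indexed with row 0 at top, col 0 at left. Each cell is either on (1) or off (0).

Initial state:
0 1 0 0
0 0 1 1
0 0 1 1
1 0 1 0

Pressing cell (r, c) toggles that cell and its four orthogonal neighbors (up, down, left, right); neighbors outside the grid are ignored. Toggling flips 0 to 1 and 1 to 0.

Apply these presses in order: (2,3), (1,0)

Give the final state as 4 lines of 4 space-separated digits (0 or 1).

Answer: 1 1 0 0
1 1 1 0
1 0 0 0
1 0 1 1

Derivation:
After press 1 at (2,3):
0 1 0 0
0 0 1 0
0 0 0 0
1 0 1 1

After press 2 at (1,0):
1 1 0 0
1 1 1 0
1 0 0 0
1 0 1 1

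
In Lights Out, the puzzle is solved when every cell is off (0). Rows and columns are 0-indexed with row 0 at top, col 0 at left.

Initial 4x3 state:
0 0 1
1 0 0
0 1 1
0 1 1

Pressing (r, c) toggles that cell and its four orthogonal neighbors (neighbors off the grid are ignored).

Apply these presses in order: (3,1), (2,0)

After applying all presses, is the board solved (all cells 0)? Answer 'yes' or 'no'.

After press 1 at (3,1):
0 0 1
1 0 0
0 0 1
1 0 0

After press 2 at (2,0):
0 0 1
0 0 0
1 1 1
0 0 0

Lights still on: 4

Answer: no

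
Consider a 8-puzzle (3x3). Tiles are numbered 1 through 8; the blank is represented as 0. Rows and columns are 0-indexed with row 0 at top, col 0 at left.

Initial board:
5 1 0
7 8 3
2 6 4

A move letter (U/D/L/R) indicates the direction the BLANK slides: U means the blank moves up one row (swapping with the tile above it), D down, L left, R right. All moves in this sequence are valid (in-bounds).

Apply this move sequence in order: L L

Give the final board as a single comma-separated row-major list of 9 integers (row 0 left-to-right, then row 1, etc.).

Answer: 0, 5, 1, 7, 8, 3, 2, 6, 4

Derivation:
After move 1 (L):
5 0 1
7 8 3
2 6 4

After move 2 (L):
0 5 1
7 8 3
2 6 4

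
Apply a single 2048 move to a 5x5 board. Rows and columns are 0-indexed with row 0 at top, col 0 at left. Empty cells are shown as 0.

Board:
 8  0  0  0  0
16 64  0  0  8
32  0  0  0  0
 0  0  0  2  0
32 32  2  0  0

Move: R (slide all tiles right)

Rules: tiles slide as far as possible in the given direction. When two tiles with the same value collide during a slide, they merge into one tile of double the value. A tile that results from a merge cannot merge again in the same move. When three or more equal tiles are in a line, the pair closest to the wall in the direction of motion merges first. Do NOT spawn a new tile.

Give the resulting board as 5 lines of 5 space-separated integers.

Slide right:
row 0: [8, 0, 0, 0, 0] -> [0, 0, 0, 0, 8]
row 1: [16, 64, 0, 0, 8] -> [0, 0, 16, 64, 8]
row 2: [32, 0, 0, 0, 0] -> [0, 0, 0, 0, 32]
row 3: [0, 0, 0, 2, 0] -> [0, 0, 0, 0, 2]
row 4: [32, 32, 2, 0, 0] -> [0, 0, 0, 64, 2]

Answer:  0  0  0  0  8
 0  0 16 64  8
 0  0  0  0 32
 0  0  0  0  2
 0  0  0 64  2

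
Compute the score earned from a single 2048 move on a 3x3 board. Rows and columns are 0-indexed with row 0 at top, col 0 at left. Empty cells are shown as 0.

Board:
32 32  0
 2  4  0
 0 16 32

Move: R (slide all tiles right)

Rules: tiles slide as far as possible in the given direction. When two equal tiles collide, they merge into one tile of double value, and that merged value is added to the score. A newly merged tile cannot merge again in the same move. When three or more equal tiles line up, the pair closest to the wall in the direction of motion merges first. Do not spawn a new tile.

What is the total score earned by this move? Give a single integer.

Answer: 64

Derivation:
Slide right:
row 0: [32, 32, 0] -> [0, 0, 64]  score +64 (running 64)
row 1: [2, 4, 0] -> [0, 2, 4]  score +0 (running 64)
row 2: [0, 16, 32] -> [0, 16, 32]  score +0 (running 64)
Board after move:
 0  0 64
 0  2  4
 0 16 32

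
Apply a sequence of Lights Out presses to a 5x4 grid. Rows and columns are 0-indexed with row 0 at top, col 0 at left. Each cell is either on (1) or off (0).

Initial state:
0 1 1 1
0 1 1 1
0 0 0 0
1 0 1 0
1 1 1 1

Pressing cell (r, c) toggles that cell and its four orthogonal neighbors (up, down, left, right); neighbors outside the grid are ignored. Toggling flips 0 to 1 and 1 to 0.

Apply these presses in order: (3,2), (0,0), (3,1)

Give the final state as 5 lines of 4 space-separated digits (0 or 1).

After press 1 at (3,2):
0 1 1 1
0 1 1 1
0 0 1 0
1 1 0 1
1 1 0 1

After press 2 at (0,0):
1 0 1 1
1 1 1 1
0 0 1 0
1 1 0 1
1 1 0 1

After press 3 at (3,1):
1 0 1 1
1 1 1 1
0 1 1 0
0 0 1 1
1 0 0 1

Answer: 1 0 1 1
1 1 1 1
0 1 1 0
0 0 1 1
1 0 0 1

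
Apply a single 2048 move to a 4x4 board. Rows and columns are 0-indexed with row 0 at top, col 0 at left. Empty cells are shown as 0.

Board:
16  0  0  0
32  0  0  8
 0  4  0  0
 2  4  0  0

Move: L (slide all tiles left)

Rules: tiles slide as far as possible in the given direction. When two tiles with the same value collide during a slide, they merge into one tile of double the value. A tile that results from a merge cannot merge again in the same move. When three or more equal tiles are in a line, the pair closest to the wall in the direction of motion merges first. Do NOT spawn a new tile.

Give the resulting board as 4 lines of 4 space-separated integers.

Slide left:
row 0: [16, 0, 0, 0] -> [16, 0, 0, 0]
row 1: [32, 0, 0, 8] -> [32, 8, 0, 0]
row 2: [0, 4, 0, 0] -> [4, 0, 0, 0]
row 3: [2, 4, 0, 0] -> [2, 4, 0, 0]

Answer: 16  0  0  0
32  8  0  0
 4  0  0  0
 2  4  0  0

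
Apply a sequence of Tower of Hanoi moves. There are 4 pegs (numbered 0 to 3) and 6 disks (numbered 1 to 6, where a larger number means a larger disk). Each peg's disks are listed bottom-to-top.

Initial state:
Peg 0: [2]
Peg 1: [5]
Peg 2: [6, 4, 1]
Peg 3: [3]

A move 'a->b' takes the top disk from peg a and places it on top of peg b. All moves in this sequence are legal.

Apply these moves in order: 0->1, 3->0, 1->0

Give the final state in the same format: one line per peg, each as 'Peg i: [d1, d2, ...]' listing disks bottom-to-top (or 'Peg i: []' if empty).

Answer: Peg 0: [3, 2]
Peg 1: [5]
Peg 2: [6, 4, 1]
Peg 3: []

Derivation:
After move 1 (0->1):
Peg 0: []
Peg 1: [5, 2]
Peg 2: [6, 4, 1]
Peg 3: [3]

After move 2 (3->0):
Peg 0: [3]
Peg 1: [5, 2]
Peg 2: [6, 4, 1]
Peg 3: []

After move 3 (1->0):
Peg 0: [3, 2]
Peg 1: [5]
Peg 2: [6, 4, 1]
Peg 3: []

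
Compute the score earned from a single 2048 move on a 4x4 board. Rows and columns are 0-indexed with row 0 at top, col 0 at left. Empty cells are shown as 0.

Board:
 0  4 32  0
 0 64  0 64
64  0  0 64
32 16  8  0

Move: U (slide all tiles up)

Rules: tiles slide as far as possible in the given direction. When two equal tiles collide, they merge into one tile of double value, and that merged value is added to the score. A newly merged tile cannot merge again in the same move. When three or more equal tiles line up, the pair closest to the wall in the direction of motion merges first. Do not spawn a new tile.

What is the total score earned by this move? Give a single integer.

Answer: 128

Derivation:
Slide up:
col 0: [0, 0, 64, 32] -> [64, 32, 0, 0]  score +0 (running 0)
col 1: [4, 64, 0, 16] -> [4, 64, 16, 0]  score +0 (running 0)
col 2: [32, 0, 0, 8] -> [32, 8, 0, 0]  score +0 (running 0)
col 3: [0, 64, 64, 0] -> [128, 0, 0, 0]  score +128 (running 128)
Board after move:
 64   4  32 128
 32  64   8   0
  0  16   0   0
  0   0   0   0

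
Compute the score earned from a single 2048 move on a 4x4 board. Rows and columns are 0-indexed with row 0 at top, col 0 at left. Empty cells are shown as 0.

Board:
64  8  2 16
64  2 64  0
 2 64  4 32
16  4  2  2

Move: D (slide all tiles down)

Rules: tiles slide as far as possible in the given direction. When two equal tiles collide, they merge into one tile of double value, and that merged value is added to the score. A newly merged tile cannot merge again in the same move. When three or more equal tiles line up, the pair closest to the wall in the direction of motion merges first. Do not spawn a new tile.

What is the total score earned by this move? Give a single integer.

Answer: 128

Derivation:
Slide down:
col 0: [64, 64, 2, 16] -> [0, 128, 2, 16]  score +128 (running 128)
col 1: [8, 2, 64, 4] -> [8, 2, 64, 4]  score +0 (running 128)
col 2: [2, 64, 4, 2] -> [2, 64, 4, 2]  score +0 (running 128)
col 3: [16, 0, 32, 2] -> [0, 16, 32, 2]  score +0 (running 128)
Board after move:
  0   8   2   0
128   2  64  16
  2  64   4  32
 16   4   2   2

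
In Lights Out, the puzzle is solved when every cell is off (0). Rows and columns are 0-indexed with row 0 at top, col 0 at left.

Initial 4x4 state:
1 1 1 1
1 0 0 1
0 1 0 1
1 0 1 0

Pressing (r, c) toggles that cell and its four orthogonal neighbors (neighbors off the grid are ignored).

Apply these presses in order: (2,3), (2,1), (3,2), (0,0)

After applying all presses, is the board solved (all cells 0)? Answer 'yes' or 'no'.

Answer: no

Derivation:
After press 1 at (2,3):
1 1 1 1
1 0 0 0
0 1 1 0
1 0 1 1

After press 2 at (2,1):
1 1 1 1
1 1 0 0
1 0 0 0
1 1 1 1

After press 3 at (3,2):
1 1 1 1
1 1 0 0
1 0 1 0
1 0 0 0

After press 4 at (0,0):
0 0 1 1
0 1 0 0
1 0 1 0
1 0 0 0

Lights still on: 6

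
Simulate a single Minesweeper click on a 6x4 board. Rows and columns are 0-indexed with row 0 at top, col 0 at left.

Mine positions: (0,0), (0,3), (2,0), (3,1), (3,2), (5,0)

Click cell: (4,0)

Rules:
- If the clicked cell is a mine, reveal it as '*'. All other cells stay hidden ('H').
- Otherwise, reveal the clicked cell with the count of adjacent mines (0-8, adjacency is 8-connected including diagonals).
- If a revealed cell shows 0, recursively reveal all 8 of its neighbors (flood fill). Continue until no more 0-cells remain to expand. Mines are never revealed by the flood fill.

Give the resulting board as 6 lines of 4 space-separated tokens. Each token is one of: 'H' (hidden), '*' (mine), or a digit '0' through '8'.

H H H H
H H H H
H H H H
H H H H
2 H H H
H H H H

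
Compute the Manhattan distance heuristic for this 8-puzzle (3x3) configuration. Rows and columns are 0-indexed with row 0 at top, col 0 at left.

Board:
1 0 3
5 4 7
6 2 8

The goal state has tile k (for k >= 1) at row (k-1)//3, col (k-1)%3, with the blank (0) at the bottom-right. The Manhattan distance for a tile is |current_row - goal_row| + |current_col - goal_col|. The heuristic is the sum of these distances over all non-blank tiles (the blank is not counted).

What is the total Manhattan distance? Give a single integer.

Answer: 11

Derivation:
Tile 1: at (0,0), goal (0,0), distance |0-0|+|0-0| = 0
Tile 3: at (0,2), goal (0,2), distance |0-0|+|2-2| = 0
Tile 5: at (1,0), goal (1,1), distance |1-1|+|0-1| = 1
Tile 4: at (1,1), goal (1,0), distance |1-1|+|1-0| = 1
Tile 7: at (1,2), goal (2,0), distance |1-2|+|2-0| = 3
Tile 6: at (2,0), goal (1,2), distance |2-1|+|0-2| = 3
Tile 2: at (2,1), goal (0,1), distance |2-0|+|1-1| = 2
Tile 8: at (2,2), goal (2,1), distance |2-2|+|2-1| = 1
Sum: 0 + 0 + 1 + 1 + 3 + 3 + 2 + 1 = 11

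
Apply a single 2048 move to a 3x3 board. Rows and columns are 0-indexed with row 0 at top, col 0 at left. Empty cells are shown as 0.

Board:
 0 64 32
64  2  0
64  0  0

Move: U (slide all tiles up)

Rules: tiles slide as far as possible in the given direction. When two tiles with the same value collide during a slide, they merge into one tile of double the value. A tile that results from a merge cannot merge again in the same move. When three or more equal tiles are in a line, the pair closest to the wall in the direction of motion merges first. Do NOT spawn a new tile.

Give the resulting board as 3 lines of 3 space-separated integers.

Slide up:
col 0: [0, 64, 64] -> [128, 0, 0]
col 1: [64, 2, 0] -> [64, 2, 0]
col 2: [32, 0, 0] -> [32, 0, 0]

Answer: 128  64  32
  0   2   0
  0   0   0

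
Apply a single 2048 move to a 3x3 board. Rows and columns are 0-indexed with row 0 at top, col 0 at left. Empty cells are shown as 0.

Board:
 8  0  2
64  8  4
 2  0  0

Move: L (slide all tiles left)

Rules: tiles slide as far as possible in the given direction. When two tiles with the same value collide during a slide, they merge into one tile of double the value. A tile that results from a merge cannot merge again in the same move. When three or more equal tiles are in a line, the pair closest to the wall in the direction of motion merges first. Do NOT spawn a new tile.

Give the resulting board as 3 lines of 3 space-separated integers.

Answer:  8  2  0
64  8  4
 2  0  0

Derivation:
Slide left:
row 0: [8, 0, 2] -> [8, 2, 0]
row 1: [64, 8, 4] -> [64, 8, 4]
row 2: [2, 0, 0] -> [2, 0, 0]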